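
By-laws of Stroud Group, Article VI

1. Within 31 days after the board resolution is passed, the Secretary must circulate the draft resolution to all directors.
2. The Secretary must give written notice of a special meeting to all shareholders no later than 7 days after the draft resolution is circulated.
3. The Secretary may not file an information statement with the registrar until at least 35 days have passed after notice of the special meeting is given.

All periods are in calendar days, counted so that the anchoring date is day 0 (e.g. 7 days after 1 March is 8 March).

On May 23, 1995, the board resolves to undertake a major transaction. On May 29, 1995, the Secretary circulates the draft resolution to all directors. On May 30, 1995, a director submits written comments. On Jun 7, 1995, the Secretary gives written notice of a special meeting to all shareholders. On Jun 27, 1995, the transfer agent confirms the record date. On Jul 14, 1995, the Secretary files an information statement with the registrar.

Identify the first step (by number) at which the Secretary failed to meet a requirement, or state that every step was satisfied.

Step 1 — counting 31 days from May 23, 1995 (when the board resolution is passed) gives a deadline of Jun 23, 1995; completed May 29, 1995, before the deadline.
Step 2 — counting 7 days from May 29, 1995 (when the draft resolution is circulated) gives a deadline of Jun 5, 1995; Jun 7, 1995 misses that deadline by 2 days.

Step 2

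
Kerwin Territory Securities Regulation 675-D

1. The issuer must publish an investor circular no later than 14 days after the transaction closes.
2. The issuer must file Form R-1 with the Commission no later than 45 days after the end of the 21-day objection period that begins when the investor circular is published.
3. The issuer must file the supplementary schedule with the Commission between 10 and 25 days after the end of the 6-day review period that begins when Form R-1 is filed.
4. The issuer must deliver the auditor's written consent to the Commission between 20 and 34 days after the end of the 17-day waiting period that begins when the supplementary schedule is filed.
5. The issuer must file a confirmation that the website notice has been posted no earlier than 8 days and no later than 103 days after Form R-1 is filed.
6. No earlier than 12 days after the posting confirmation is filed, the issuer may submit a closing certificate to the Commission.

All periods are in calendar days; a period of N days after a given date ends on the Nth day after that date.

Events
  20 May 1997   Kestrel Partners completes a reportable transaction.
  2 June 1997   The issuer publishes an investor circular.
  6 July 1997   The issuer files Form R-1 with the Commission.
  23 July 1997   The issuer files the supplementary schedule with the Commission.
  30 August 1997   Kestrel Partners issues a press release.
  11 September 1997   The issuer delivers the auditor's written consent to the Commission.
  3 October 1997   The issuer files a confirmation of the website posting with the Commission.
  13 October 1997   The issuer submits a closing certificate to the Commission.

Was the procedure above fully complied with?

No

Step 1: 14 days after 20 May 1997 (when the transaction closes) is 3 June 1997; completed 2 June 1997, before the deadline.
Step 2: 45 days after 23 June 1997 (end of the 21-day objection period, which began when the investor circular is published on 2 June 1997) is 7 August 1997; done 6 July 1997 — timely.
Step 3: the window is 10–25 days after 12 July 1997 (end of the 6-day review period, which began when Form R-1 is filed on 6 July 1997), so 22 July 1997 through 6 August 1997; done 23 July 1997 — within the window.
Step 4: the window is 20–34 days after 9 August 1997 (end of the 17-day waiting period, which began when the supplementary schedule is filed on 23 July 1997), so 29 August 1997 through 12 September 1997; 11 September 1997 falls inside that range.
Step 5: the window is 8–103 days after 6 July 1997 (when Form R-1 is filed), so 14 July 1997 through 17 October 1997; done 3 October 1997, which is between those dates.
Step 6: the earliest permitted date is 12 days after 3 October 1997 (when the posting confirmation is filed), i.e. 15 October 1997; acted on 13 October 1997, 2 days prematurely.
The analysis stops there.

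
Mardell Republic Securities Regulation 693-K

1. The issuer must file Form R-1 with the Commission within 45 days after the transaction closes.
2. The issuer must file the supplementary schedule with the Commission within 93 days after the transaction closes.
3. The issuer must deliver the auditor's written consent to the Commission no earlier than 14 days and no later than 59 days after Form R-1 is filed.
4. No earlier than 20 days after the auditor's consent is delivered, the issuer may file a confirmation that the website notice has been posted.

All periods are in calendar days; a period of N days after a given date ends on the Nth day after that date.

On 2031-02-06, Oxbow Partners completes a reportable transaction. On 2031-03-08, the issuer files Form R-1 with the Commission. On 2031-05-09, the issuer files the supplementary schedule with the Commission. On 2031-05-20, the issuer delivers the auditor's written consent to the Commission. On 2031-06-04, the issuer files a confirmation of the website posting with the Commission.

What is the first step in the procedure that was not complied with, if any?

Step 3

Step 1: 45 days after 2031-02-06 (when the transaction closes) is 2031-03-23; done 2031-03-08 — timely.
Step 2: 93 days after 2031-02-06 (when the transaction closes) is 2031-05-10; done 2031-05-09 — timely.
Step 3: the window is 14–59 days after 2031-03-08 (when Form R-1 is filed), so 2031-03-22 through 2031-05-06; 2031-05-20 is 14 days past the end of the window.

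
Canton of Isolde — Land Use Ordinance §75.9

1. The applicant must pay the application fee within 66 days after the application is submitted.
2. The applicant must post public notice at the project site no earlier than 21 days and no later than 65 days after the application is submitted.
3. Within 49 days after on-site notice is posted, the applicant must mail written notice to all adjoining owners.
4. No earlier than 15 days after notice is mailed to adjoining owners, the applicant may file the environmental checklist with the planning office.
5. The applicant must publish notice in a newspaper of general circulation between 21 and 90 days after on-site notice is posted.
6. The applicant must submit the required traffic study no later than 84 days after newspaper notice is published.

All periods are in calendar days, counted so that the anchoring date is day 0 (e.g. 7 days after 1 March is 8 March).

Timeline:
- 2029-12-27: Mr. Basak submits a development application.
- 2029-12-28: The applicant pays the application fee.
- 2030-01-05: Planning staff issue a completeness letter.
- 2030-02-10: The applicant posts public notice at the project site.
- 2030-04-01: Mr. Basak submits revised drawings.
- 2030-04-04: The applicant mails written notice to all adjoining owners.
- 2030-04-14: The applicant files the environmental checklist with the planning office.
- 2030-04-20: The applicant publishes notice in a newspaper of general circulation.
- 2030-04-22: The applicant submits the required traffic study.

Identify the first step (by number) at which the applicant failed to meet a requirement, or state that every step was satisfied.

(1) due by 2029-12-27 + 66 days = 2030-03-03; completed 2029-12-28, before the deadline.
(2) the permitted window runs from 2029-12-27 + 21 = 2030-01-17 to 2029-12-27 + 65 = 2030-03-02; done 2030-02-10, which is between those dates.
(3) due by 2030-02-10 + 49 days = 2030-03-31; not done until 2030-04-04, 4 days after the deadline.

Step 3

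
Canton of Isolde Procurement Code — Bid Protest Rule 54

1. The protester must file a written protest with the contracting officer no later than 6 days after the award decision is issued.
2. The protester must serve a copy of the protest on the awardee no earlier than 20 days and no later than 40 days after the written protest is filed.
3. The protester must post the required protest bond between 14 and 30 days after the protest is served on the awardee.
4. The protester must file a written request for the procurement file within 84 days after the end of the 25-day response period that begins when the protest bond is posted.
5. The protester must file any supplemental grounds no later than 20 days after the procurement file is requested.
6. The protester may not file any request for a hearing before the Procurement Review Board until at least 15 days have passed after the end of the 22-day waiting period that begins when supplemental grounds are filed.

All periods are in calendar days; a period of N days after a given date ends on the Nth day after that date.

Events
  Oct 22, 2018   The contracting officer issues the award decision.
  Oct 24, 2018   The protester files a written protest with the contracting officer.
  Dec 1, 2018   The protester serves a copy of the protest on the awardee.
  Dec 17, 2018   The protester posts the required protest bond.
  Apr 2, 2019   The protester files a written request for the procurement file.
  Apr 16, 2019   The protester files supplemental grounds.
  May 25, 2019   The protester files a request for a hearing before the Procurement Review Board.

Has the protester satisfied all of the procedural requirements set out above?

Step 1 — counting 6 days from Oct 22, 2018 (when the award decision is issued) gives a deadline of Oct 28, 2018; done Oct 24, 2018 — timely.
Step 2 — 20 and 40 days from Oct 24, 2018 (when the written protest is filed) are Nov 13, 2018 and Dec 3, 2018 respectively; Dec 1, 2018 falls inside that range.
Step 3 — 14 and 30 days from Dec 1, 2018 (when the protest is served on the awardee) are Dec 15, 2018 and Dec 31, 2018 respectively; Dec 17, 2018 falls inside that range.
Step 4 — counting 84 days from Jan 11, 2019 (end of the 25-day response period, which began when the protest bond is posted on Dec 17, 2018) gives a deadline of Apr 5, 2019; completed Apr 2, 2019, before the deadline.
Step 5 — counting 20 days from Apr 2, 2019 (when the procurement file is requested) gives a deadline of Apr 22, 2019; done Apr 16, 2019 — timely.
Step 6 — must wait 15 days from May 8, 2019 (end of the 22-day waiting period, which began when supplemental grounds are filed on Apr 16, 2019), so not before May 23, 2019; done May 25, 2019, after the minimum wait.

Yes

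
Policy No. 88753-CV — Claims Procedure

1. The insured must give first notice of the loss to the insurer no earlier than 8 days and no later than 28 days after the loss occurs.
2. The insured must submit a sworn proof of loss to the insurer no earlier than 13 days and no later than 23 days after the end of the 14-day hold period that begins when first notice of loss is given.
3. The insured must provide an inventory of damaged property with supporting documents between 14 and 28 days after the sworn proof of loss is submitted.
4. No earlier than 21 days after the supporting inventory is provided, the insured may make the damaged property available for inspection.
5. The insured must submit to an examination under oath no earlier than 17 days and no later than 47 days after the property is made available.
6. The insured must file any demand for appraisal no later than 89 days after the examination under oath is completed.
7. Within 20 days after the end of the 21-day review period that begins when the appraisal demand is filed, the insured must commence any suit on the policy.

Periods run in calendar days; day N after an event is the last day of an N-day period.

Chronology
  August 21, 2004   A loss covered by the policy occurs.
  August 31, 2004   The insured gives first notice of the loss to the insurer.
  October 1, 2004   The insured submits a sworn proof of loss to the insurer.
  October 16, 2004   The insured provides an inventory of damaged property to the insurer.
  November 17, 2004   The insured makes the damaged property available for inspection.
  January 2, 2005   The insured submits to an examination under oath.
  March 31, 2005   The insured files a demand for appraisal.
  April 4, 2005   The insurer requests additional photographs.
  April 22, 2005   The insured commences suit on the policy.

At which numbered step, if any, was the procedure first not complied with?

Step 1 — 8 and 28 days from August 21, 2004 (when the loss occurs) are August 29, 2004 and September 18, 2004 respectively; done August 31, 2004 — within the window.
Step 2 — 13 and 23 days from September 14, 2004 (end of the 14-day hold period, which began when first notice of loss is given on August 31, 2004) are September 27, 2004 and October 7, 2004 respectively; done October 1, 2004, which is between those dates.
Step 3 — 14 and 28 days from October 1, 2004 (when the sworn proof of loss is submitted) are October 15, 2004 and October 29, 2004 respectively; done October 16, 2004, which is between those dates.
Step 4 — must wait 21 days from October 16, 2004 (when the supporting inventory is provided), so not before November 6, 2004; done November 17, 2004 — permitted.
Step 5 — 17 and 47 days from November 17, 2004 (when the property is made available) are December 4, 2004 and January 3, 2005 respectively; January 2, 2005 falls inside that range.
Step 6 — counting 89 days from January 2, 2005 (when the examination under oath is completed) gives a deadline of April 1, 2005; done March 31, 2005 — timely.
Step 7 — counting 20 days from April 21, 2005 (end of the 21-day review period, which began when the appraisal demand is filed on March 31, 2005) gives a deadline of May 11, 2005; April 22, 2005 is within that limit.

None — every step was satisfied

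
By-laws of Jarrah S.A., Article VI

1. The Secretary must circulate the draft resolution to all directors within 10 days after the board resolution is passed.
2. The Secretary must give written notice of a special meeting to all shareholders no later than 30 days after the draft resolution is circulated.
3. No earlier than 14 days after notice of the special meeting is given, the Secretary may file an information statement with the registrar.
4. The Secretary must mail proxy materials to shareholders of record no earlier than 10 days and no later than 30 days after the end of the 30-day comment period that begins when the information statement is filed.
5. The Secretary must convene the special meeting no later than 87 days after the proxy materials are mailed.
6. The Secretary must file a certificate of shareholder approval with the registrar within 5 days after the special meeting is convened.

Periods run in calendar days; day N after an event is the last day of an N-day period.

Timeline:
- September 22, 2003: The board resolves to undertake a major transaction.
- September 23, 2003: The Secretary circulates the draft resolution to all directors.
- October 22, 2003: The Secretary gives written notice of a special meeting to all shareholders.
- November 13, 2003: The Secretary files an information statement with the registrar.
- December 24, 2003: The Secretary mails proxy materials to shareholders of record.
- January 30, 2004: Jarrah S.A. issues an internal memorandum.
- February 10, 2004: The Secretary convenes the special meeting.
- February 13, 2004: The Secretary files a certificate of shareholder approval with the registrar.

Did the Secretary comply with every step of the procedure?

Step 1 — counting 10 days from September 22, 2003 (when the board resolution is passed) gives a deadline of October 2, 2003; September 23, 2003 is within that limit.
Step 2 — counting 30 days from September 23, 2003 (when the draft resolution is circulated) gives a deadline of October 23, 2003; done October 22, 2003 — timely.
Step 3 — must wait 14 days from October 22, 2003 (when notice of the special meeting is given), so not before November 5, 2003; done November 13, 2003 — permitted.
Step 4 — 10 and 30 days from December 13, 2003 (end of the 30-day comment period, which began when the information statement is filed on November 13, 2003) are December 23, 2003 and January 12, 2004 respectively; done December 24, 2003 — within the window.
Step 5 — counting 87 days from December 24, 2003 (when the proxy materials are mailed) gives a deadline of March 20, 2004; done February 10, 2004 — timely.
Step 6 — counting 5 days from February 10, 2004 (when the special meeting is convened) gives a deadline of February 15, 2004; completed February 13, 2004, before the deadline.

Yes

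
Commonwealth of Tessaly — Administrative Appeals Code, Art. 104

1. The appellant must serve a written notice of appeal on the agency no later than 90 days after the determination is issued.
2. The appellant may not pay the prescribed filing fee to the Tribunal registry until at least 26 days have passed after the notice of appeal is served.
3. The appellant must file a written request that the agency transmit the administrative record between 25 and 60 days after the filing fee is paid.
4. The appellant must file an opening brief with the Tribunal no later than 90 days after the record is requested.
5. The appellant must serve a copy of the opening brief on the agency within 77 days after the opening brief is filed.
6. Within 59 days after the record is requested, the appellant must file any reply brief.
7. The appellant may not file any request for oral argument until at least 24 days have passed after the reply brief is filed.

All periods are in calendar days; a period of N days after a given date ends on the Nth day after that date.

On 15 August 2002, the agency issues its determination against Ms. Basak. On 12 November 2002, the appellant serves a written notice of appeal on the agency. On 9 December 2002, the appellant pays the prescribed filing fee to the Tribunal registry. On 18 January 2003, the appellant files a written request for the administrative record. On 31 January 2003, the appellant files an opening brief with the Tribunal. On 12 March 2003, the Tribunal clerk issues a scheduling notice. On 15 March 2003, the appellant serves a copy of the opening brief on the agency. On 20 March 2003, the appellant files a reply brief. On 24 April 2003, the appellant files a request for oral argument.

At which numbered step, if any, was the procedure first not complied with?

Step 6

Step 1: 90 days after 15 August 2002 (when the determination is issued) is 13 November 2002; done 12 November 2002 — timely.
Step 2: the earliest permitted date is 26 days after 12 November 2002 (when the notice of appeal is served), i.e. 8 December 2002; done 9 December 2002, after the minimum wait.
Step 3: the window is 25–60 days after 9 December 2002 (when the filing fee is paid), so 3 January 2003 through 7 February 2003; done 18 January 2003 — within the window.
Step 4: 90 days after 18 January 2003 (when the record is requested) is 18 April 2003; done 31 January 2003 — timely.
Step 5: 77 days after 31 January 2003 (when the opening brief is filed) is 18 April 2003; 15 March 2003 is within that limit.
Step 6: 59 days after 18 January 2003 (when the record is requested) is 18 March 2003; 20 March 2003 misses that deadline by 2 days.
That is the first point of non-compliance.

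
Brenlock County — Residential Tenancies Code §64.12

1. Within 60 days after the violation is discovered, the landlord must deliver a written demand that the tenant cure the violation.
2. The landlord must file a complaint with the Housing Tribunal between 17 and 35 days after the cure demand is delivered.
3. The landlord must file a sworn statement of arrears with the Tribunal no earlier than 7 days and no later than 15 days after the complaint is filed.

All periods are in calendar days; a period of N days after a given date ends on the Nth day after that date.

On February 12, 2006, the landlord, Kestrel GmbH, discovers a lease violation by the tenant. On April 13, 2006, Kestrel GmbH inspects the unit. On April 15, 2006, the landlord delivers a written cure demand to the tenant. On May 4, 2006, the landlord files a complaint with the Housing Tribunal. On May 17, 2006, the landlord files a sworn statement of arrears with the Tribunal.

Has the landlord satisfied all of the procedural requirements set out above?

(1) due by February 12, 2006 + 60 days = April 13, 2006; not done until April 15, 2006, 2 days after the deadline.

No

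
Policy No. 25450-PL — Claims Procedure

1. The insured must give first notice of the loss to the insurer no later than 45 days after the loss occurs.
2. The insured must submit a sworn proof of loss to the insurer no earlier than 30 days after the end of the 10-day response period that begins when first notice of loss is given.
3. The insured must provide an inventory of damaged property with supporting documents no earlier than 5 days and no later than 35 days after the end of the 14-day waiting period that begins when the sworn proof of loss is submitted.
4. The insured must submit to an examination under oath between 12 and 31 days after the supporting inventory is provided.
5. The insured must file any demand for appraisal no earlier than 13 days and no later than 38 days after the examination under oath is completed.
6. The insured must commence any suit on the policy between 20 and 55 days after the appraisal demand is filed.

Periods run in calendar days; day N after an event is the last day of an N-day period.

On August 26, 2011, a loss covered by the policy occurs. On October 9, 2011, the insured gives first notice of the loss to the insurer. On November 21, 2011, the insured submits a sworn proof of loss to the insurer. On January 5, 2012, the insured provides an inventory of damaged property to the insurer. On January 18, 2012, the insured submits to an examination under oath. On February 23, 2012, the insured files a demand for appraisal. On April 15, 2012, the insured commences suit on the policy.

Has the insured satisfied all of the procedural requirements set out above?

Yes

Step 1 — counting 45 days from August 26, 2011 (when the loss occurs) gives a deadline of October 10, 2011; completed October 9, 2011, before the deadline.
Step 2 — must wait 30 days from October 19, 2011 (end of the 10-day response period, which began when first notice of loss is given on October 9, 2011), so not before November 18, 2011; done November 21, 2011, after the minimum wait.
Step 3 — 5 and 35 days from December 5, 2011 (end of the 14-day waiting period, which began when the sworn proof of loss is submitted on November 21, 2011) are December 10, 2011 and January 9, 2012 respectively; done January 5, 2012, which is between those dates.
Step 4 — 12 and 31 days from January 5, 2012 (when the supporting inventory is provided) are January 17, 2012 and February 5, 2012 respectively; done January 18, 2012, which is between those dates.
Step 5 — 13 and 38 days from January 18, 2012 (when the examination under oath is completed) are January 31, 2012 and February 25, 2012 respectively; done February 23, 2012 — within the window.
Step 6 — 20 and 55 days from February 23, 2012 (when the appraisal demand is filed) are March 14, 2012 and April 18, 2012 respectively; done April 15, 2012, which is between those dates.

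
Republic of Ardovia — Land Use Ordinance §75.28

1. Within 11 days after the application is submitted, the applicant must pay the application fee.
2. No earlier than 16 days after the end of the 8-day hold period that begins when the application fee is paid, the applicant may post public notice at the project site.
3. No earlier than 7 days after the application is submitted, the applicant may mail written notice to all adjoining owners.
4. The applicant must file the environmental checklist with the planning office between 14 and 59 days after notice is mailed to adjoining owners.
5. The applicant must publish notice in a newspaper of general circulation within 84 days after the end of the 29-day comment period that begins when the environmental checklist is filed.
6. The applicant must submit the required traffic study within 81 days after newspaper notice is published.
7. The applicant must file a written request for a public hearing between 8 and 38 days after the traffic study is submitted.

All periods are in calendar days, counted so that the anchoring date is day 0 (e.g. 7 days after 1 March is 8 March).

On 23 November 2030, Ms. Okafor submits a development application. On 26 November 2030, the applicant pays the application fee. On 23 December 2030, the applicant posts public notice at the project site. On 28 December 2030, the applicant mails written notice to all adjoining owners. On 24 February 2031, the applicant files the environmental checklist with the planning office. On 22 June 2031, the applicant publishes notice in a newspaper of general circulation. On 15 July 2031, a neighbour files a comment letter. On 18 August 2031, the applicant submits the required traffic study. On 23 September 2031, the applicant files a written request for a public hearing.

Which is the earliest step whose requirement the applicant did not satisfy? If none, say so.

Step 1 — counting 11 days from 23 November 2030 (when the application is submitted) gives a deadline of 4 December 2030; 26 November 2030 is within that limit.
Step 2 — must wait 16 days from 4 December 2030 (end of the 8-day hold period, which began when the application fee is paid on 26 November 2030), so not before 20 December 2030; done 23 December 2030 — permitted.
Step 3 — must wait 7 days from 23 November 2030 (when the application is submitted), so not before 30 November 2030; done 28 December 2030, after the minimum wait.
Step 4 — 14 and 59 days from 28 December 2030 (when notice is mailed to adjoining owners) are 11 January 2031 and 25 February 2031 respectively; done 24 February 2031 — within the window.
Step 5 — counting 84 days from 25 March 2031 (end of the 29-day comment period, which began when the environmental checklist is filed on 24 February 2031) gives a deadline of 17 June 2031; done 22 June 2031 — 5 days late.

Step 5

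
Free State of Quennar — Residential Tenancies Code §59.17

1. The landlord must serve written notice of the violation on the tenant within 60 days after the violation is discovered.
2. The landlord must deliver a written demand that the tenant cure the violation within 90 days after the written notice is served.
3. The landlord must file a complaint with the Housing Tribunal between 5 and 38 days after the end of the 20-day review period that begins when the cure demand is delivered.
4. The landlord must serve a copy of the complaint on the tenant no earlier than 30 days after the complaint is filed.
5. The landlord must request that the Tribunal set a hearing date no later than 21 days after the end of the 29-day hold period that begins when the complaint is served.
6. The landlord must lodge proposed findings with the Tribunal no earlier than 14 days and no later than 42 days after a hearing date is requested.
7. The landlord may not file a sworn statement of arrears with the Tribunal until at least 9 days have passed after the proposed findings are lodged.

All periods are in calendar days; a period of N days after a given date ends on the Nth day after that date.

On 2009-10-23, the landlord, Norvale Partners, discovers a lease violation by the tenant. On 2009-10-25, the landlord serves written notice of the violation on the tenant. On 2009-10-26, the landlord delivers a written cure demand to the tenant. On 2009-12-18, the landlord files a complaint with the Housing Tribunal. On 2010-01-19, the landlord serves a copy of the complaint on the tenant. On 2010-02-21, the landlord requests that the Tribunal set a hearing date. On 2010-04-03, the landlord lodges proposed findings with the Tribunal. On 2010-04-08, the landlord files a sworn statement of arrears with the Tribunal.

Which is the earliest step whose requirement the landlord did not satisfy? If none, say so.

Step 1 — counting 60 days from 2009-10-23 (when the violation is discovered) gives a deadline of 2009-12-22; completed 2009-10-25, before the deadline.
Step 2 — counting 90 days from 2009-10-25 (when the written notice is served) gives a deadline of 2010-01-23; 2009-10-26 is within that limit.
Step 3 — 5 and 38 days from 2009-11-15 (end of the 20-day review period, which began when the cure demand is delivered on 2009-10-26) are 2009-11-20 and 2009-12-23 respectively; done 2009-12-18 — within the window.
Step 4 — must wait 30 days from 2009-12-18 (when the complaint is filed), so not before 2010-01-17; done 2010-01-19 — permitted.
Step 5 — counting 21 days from 2010-02-17 (end of the 29-day hold period, which began when the complaint is served on 2010-01-19) gives a deadline of 2010-03-10; done 2010-02-21 — timely.
Step 6 — 14 and 42 days from 2010-02-21 (when a hearing date is requested) are 2010-03-07 and 2010-04-04 respectively; done 2010-04-03, which is between those dates.
Step 7 — must wait 9 days from 2010-04-03 (when the proposed findings are lodged), so not before 2010-04-12; acted on 2010-04-08, 4 days prematurely.

Step 7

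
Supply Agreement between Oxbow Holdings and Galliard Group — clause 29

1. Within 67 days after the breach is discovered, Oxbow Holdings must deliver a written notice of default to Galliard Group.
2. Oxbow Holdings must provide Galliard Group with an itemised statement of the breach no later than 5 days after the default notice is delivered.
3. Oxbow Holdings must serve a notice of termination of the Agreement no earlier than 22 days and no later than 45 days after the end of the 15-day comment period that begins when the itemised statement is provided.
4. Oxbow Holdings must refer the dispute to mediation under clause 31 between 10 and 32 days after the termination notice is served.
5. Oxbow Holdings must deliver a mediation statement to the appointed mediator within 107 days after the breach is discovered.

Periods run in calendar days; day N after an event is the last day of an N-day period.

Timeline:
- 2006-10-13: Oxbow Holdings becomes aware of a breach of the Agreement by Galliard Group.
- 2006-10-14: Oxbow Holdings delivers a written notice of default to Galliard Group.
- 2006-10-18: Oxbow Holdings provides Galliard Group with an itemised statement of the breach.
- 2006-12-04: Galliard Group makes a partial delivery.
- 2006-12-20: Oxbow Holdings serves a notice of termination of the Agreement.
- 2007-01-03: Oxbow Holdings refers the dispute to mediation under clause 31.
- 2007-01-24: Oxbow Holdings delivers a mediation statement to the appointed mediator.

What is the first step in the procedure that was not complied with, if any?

Step 1 — counting 67 days from 2006-10-13 (when the breach is discovered) gives a deadline of 2006-12-19; done 2006-10-14 — timely.
Step 2 — counting 5 days from 2006-10-14 (when the default notice is delivered) gives a deadline of 2006-10-19; 2006-10-18 is within that limit.
Step 3 — 22 and 45 days from 2006-11-02 (end of the 15-day comment period, which began when the itemised statement is provided on 2006-10-18) are 2006-11-24 and 2006-12-17 respectively; 2006-12-20 is 3 days past the end of the window.
The procedure was therefore not followed at step 3.

Step 3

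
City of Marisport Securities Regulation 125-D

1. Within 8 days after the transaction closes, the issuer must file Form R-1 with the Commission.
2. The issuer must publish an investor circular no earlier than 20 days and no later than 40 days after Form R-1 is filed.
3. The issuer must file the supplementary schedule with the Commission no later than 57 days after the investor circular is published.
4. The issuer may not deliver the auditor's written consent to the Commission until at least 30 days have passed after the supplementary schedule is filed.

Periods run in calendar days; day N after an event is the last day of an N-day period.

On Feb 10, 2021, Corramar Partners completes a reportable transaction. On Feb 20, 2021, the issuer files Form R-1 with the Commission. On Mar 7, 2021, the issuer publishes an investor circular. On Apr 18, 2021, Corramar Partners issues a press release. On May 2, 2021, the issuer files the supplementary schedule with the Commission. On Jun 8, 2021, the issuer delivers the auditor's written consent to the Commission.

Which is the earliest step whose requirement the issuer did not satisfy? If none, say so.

Step 1

Step 1 — counting 8 days from Feb 10, 2021 (when the transaction closes) gives a deadline of Feb 18, 2021; Feb 20, 2021 misses that deadline by 2 days.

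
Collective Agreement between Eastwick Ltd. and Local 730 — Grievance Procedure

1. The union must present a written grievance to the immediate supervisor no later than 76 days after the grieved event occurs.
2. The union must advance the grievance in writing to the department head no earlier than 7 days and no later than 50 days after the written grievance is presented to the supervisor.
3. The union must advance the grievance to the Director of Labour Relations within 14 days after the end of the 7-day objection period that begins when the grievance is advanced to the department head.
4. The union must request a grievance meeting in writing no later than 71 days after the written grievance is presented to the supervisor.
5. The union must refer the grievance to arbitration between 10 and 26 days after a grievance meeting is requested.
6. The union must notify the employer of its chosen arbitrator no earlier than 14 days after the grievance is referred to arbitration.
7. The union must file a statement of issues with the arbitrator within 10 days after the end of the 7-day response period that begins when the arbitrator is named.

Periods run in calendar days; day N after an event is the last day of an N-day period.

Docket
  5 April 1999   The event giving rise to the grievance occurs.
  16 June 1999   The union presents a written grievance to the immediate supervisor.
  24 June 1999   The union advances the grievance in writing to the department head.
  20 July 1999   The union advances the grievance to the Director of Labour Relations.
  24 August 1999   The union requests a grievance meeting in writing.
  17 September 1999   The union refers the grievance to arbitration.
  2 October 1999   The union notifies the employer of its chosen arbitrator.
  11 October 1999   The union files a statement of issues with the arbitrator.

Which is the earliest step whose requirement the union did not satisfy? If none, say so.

Step 3

Step 1 — counting 76 days from 5 April 1999 (when the grieved event occurs) gives a deadline of 20 June 1999; 16 June 1999 is within that limit.
Step 2 — 7 and 50 days from 16 June 1999 (when the written grievance is presented to the supervisor) are 23 June 1999 and 5 August 1999 respectively; 24 June 1999 falls inside that range.
Step 3 — counting 14 days from 1 July 1999 (end of the 7-day objection period, which began when the grievance is advanced to the department head on 24 June 1999) gives a deadline of 15 July 1999; not done until 20 July 1999, 5 days after the deadline.
The analysis stops there.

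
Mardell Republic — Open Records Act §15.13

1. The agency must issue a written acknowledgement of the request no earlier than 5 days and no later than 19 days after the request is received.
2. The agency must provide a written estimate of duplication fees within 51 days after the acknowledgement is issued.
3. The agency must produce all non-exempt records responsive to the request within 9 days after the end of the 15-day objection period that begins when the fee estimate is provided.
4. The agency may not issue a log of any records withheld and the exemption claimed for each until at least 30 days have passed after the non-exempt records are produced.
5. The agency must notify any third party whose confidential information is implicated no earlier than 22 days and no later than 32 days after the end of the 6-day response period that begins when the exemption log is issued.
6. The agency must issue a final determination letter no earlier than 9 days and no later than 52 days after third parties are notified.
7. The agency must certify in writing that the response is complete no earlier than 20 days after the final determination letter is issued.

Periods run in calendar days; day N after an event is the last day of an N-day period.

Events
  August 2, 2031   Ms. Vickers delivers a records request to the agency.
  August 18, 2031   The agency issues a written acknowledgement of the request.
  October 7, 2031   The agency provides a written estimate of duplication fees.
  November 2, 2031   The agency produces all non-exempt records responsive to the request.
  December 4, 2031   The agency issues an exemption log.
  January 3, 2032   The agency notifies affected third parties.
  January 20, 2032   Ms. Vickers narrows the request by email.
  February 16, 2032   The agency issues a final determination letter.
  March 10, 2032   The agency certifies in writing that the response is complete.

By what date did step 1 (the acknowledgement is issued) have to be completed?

August 21, 2031

Step 1 runs from August 2, 2031, when the request is received. The window is 5–19 days after August 2, 2031; it closes on August 21, 2031.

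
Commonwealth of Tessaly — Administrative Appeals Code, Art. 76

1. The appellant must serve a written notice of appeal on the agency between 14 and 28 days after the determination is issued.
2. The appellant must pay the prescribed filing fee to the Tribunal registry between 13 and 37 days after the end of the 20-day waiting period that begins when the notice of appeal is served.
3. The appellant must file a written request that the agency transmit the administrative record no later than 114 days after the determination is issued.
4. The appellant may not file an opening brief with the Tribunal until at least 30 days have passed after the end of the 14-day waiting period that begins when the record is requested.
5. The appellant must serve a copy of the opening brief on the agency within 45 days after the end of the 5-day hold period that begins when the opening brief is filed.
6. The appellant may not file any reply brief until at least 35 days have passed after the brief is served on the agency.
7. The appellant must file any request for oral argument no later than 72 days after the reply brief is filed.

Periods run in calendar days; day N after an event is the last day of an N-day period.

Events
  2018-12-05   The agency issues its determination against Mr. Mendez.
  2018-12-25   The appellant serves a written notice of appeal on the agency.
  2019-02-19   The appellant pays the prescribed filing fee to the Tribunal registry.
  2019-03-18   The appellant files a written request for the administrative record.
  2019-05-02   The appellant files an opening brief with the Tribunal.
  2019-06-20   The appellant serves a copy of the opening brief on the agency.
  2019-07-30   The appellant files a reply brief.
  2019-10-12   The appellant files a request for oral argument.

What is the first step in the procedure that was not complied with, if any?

(1) the permitted window runs from 2018-12-05 + 14 = 2018-12-19 to 2018-12-05 + 28 = 2019-01-02; done 2018-12-25, which is between those dates.
(2) the permitted window runs from 2019-01-14 + 13 = 2019-01-27 to 2019-01-14 + 37 = 2019-02-20; 2019-02-19 falls inside that range.
(3) due by 2018-12-05 + 114 days = 2019-03-29; completed 2019-03-18, before the deadline.
(4) permitted from 2019-04-01 + 30 days = 2019-05-01 onward; done 2019-05-02, after the minimum wait.
(5) due by 2019-05-07 + 45 days = 2019-06-21; done 2019-06-20 — timely.
(6) permitted from 2019-06-20 + 35 days = 2019-07-25 onward; done 2019-07-30, after the minimum wait.
(7) due by 2019-07-30 + 72 days = 2019-10-10; 2019-10-12 misses that deadline by 2 days.

Step 7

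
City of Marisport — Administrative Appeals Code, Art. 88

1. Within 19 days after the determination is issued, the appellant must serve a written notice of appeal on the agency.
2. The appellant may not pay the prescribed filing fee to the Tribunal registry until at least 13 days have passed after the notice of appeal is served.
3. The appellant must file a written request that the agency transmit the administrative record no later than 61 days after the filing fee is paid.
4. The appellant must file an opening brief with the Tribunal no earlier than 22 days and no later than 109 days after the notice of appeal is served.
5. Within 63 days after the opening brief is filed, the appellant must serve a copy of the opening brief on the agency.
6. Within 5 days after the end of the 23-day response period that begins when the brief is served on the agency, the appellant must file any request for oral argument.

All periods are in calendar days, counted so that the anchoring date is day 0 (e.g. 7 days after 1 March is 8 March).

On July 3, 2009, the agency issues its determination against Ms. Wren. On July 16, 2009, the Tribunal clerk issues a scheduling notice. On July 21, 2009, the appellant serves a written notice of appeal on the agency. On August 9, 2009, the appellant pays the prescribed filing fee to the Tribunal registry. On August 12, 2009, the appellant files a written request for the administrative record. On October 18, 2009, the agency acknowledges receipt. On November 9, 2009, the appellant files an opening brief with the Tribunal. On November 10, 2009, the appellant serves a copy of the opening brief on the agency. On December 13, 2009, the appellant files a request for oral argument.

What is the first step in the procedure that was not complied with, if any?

Step 1: 19 days after July 3, 2009 (when the determination is issued) is July 22, 2009; completed July 21, 2009, before the deadline.
Step 2: the earliest permitted date is 13 days after July 21, 2009 (when the notice of appeal is served), i.e. August 3, 2009; August 9, 2009 is on or after that date.
Step 3: 61 days after August 9, 2009 (when the filing fee is paid) is October 9, 2009; August 12, 2009 is within that limit.
Step 4: the window is 22–109 days after July 21, 2009 (when the notice of appeal is served), so August 12, 2009 through November 7, 2009; done November 9, 2009 — 2 days after the window closed.
That is the first point of non-compliance.

Step 4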